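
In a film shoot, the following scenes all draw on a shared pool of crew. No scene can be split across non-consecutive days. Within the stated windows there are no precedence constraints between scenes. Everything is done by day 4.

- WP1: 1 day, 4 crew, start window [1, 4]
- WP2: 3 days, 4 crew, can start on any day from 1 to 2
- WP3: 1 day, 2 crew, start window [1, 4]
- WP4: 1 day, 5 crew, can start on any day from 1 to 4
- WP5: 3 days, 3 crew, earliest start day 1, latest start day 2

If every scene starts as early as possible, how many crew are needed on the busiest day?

Early-start schedule: WP1@1, WP2@1, WP3@1, WP4@1, WP5@1.
Load per day: day 1: 18, day 2: 7, day 3: 7, day 4: 0.
Peak is 18.

18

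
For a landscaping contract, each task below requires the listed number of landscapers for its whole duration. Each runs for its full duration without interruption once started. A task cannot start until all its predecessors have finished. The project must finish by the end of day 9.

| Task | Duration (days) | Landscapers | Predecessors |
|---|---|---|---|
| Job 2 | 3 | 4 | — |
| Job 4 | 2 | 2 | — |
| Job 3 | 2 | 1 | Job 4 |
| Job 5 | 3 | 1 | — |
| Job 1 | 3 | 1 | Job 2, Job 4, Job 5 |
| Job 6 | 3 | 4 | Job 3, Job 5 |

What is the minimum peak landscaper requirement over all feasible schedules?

5

Early-start (Job 2@1, Job 4@1, Job 3@3, Job 5@1, Job 1@4, Job 6@5) gives peak 7: d1:7  d2:7  d3:6  d4:2  d5:5  d6:5  d7:4  d8:0  d9:0.
Shift Job 2→3, Job 3→4, Job 1→6, Job 6→6.
Schedule Job 2@3, Job 4@1, Job 3@4, Job 5@1, Job 1@6, Job 6@6: d1:3  d2:3  d3:5  d4:5  d5:5  d6:5  d7:5  d8:5  d9:0 — peak 5.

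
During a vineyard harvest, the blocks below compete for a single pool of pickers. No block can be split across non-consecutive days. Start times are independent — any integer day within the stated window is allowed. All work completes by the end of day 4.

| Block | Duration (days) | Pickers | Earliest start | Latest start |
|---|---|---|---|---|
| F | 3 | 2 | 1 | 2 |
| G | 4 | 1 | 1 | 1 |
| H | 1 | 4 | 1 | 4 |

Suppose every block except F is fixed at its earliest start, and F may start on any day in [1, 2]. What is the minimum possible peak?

5

F@1: d1:7  d2:3  d3:3  d4:1 → peak 7
F@2: d1:5  d2:3  d3:3  d4:3 → peak 5
Best is F@2, peak 5.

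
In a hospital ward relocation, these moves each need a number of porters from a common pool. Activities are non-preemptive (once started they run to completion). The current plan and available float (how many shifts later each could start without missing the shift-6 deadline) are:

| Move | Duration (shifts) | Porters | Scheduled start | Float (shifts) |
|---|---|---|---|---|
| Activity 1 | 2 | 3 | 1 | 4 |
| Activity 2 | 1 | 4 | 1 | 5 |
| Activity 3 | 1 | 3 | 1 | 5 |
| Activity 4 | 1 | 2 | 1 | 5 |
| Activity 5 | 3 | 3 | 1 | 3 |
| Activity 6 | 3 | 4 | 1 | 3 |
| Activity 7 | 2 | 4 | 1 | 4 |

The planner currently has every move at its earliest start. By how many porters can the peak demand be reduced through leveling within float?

15

Early-start peak: s1:23  s2:14  s3:7  s4:0  s5:0  s6:0 ⇒ 23.
Leveled (Activity 1@1, Activity 2@1, Activity 3@3, Activity 4@2, Activity 5@2, Activity 6@4, Activity 7@5): s1:7  s2:8  s3:6  s4:7  s5:8  s6:8 ⇒ 8.
Reduction 23 − 8 = 15.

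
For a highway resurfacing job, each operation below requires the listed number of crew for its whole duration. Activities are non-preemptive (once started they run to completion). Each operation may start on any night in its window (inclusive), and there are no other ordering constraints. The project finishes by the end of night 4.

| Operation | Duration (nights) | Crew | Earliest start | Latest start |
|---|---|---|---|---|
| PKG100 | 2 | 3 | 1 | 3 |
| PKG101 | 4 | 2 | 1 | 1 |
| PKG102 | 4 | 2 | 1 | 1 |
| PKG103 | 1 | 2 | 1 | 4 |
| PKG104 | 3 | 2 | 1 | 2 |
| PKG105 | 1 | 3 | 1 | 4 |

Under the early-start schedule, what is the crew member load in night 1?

14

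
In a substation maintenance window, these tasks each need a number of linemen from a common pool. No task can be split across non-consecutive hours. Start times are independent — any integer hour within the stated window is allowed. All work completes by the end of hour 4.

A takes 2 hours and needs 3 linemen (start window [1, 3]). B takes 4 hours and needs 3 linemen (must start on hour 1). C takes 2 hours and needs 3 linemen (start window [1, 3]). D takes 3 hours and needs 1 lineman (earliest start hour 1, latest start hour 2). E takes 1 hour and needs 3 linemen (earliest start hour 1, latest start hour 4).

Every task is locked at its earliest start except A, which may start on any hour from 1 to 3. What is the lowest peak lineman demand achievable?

10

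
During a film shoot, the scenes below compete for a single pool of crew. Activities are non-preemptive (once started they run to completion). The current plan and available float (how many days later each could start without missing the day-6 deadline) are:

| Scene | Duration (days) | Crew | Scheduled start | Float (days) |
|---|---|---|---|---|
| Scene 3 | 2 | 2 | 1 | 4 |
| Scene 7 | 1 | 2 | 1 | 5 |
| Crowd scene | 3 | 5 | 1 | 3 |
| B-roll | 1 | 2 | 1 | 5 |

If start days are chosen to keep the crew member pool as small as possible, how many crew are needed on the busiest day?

5

Early-start (Scene 3@1, Scene 7@1, Crowd scene@1, B-roll@1) gives peak 11: d1:11  d2:7  d3:5  d4:0  d5:0  d6:0.
Shift Crowd scene→3, B-roll→2.
Schedule Scene 3@1, Scene 7@1, Crowd scene@3, B-roll@2: d1:4  d2:4  d3:5  d4:5  d5:5  d6:0 — peak 5.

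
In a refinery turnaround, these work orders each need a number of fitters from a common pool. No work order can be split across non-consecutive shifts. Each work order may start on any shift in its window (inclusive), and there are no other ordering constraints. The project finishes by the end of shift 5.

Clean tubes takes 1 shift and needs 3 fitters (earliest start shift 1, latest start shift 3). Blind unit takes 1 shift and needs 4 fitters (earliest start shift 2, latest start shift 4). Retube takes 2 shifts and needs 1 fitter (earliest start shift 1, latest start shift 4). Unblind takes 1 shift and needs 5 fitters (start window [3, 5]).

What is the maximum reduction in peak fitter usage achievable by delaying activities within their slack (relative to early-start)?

0

Early-start peak: s1:4  s2:5  s3:5  s4:0  s5:0 ⇒ 5.
Leveled (Clean tubes@1, Blind unit@2, Retube@1, Unblind@3): s1:4  s2:5  s3:5  s4:0  s5:0 ⇒ 5.
Reduction 5 − 5 = 0.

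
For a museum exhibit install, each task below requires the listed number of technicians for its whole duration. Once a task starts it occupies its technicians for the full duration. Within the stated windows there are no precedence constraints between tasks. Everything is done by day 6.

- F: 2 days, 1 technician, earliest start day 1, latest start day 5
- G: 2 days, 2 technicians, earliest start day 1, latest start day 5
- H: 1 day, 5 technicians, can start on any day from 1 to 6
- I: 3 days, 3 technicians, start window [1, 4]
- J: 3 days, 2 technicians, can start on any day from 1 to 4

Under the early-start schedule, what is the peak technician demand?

13

Early-start schedule: F@1, G@1, H@1, I@1, J@1.
Load per day: day 1: 13, day 2: 8, day 3: 5, day 4: 0, day 5: 0, day 6: 0.
Peak is 13.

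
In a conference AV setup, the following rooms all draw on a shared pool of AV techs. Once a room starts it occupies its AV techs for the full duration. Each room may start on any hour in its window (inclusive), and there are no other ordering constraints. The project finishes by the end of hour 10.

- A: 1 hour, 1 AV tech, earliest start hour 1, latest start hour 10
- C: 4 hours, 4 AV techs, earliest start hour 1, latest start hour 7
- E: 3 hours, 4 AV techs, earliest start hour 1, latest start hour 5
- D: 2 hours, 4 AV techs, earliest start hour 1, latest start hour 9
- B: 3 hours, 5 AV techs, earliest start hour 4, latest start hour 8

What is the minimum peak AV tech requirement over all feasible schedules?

Early-start (A@1, C@1, E@1, D@1, B@4) gives peak 13: h1:13  h2:12  h3:8  h4:9  h5:5  h6:5  h7:0  h8:0  h9:0  h10:0.
Shift E→2, D→5, B→7.
Schedule A@1, C@1, E@2, D@5, B@7: h1:5  h2:8  h3:8  h4:8  h5:4  h6:4  h7:5  h8:5  h9:5  h10:0 — peak 8.

8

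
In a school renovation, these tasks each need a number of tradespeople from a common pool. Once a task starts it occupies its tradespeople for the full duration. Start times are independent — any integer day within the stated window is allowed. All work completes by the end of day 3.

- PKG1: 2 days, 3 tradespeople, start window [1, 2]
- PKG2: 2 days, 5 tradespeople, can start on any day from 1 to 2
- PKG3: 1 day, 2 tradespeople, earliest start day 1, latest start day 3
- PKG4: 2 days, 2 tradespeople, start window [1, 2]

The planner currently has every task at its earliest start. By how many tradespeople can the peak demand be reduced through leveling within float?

Early-start peak: d1:12  d2:10  d3:0 ⇒ 12.
Leveled (PKG1@1, PKG2@1, PKG3@1, PKG4@2): d1:10  d2:10  d3:2 ⇒ 10.
Reduction 12 − 10 = 2.

2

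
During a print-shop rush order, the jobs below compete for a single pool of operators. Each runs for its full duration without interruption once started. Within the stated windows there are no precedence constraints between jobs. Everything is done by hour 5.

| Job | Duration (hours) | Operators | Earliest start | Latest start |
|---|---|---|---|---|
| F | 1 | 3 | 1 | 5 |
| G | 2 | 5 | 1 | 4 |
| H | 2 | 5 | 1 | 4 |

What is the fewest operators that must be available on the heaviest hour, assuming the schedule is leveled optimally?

5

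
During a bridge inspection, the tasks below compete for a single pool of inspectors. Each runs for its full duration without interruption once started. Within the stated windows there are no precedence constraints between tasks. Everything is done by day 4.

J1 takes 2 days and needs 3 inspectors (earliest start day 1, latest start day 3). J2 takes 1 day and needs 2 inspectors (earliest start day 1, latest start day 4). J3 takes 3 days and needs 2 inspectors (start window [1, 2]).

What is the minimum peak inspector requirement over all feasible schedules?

5

Early-start (J1@1, J2@1, J3@1) gives peak 7: d1:7  d2:5  d3:2  d4:0.
Shift J3→2.
Schedule J1@1, J2@1, J3@2: d1:5  d2:5  d3:2  d4:2 — peak 5.
No arrangement of the 24 feasible schedules does better.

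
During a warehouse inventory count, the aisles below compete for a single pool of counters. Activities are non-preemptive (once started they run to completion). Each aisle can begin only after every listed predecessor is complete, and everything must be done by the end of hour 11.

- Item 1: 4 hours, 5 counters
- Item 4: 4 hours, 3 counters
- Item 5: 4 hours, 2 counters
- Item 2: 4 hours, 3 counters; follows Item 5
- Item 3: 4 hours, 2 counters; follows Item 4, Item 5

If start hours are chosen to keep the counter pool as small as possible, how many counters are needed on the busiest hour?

Schedule Item 1@1, Item 4@1, Item 5@1, Item 2@5, Item 3@5: h1:10  h2:10  h3:10  h4:10  h5:5  h6:5  h7:5  h8:5  h9:0  h10:0  h11:0 — peak 10.

10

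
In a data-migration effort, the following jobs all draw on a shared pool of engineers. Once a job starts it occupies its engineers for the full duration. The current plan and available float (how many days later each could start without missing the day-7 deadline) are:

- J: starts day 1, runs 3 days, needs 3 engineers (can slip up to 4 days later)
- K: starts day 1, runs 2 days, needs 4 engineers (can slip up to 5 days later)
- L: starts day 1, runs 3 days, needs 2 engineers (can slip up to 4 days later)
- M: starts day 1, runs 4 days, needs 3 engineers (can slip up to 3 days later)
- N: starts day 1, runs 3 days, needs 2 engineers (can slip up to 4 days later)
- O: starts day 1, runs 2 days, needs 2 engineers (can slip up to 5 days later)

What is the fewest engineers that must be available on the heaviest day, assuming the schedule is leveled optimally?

Early-start (J@1, K@1, L@1, M@1, N@1, O@1) gives peak 16: d1:16  d2:16  d3:10  d4:3  d5:0  d6:0  d7:0.
Shift L→3, M→4, N→3, O→6.
Schedule J@1, K@1, L@3, M@4, N@3, O@6: d1:7  d2:7  d3:7  d4:7  d5:7  d6:5  d7:5 — peak 7.
Total engineer-days = 45 over 7 days ⇒ peak ≥ ⌈45/7⌉ = 7, so 7 is optimal.

7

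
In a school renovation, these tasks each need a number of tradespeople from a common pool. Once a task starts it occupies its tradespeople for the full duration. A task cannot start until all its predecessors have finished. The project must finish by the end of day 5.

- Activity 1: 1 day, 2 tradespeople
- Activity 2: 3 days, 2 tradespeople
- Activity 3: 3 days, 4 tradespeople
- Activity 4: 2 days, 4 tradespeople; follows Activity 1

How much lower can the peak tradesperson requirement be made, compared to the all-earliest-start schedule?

Early-start peak: d1:8  d2:10  d3:10  d4:0  d5:0 ⇒ 10.
Leveled (Activity 1@1, Activity 2@2, Activity 3@1, Activity 4@4): d1:6  d2:6  d3:6  d4:6  d5:4 ⇒ 6.
Reduction 10 − 6 = 4.

4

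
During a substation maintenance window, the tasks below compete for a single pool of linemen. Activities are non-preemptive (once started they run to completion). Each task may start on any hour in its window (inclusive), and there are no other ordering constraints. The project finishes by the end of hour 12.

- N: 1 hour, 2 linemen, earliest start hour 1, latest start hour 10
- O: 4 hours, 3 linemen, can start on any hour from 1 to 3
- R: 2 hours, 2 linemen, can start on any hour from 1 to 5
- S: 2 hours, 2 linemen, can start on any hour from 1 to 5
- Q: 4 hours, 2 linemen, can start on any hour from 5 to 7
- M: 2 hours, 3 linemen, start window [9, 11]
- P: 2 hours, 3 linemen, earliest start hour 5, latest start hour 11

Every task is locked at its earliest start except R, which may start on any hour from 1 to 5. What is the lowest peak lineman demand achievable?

R@1: h1:9  h2:7  h3:3  h4:3  h5:5  h6:5  h7:2  h8:2  h9:3  h10:3  h11:0  h12:0 → peak 9
R@2: h1:7  h2:7  h3:5  h4:3  h5:5  h6:5  h7:2  h8:2  h9:3  h10:3  h11:0  h12:0 → peak 7
R@3: h1:7  h2:5  h3:5  h4:5  h5:5  h6:5  h7:2  h8:2  h9:3  h10:3  h11:0  h12:0 → peak 7
R@4: h1:7  h2:5  h3:3  h4:5  h5:7  h6:5  h7:2  h8:2  h9:3  h10:3  h11:0  h12:0 → peak 7
R@5: h1:7  h2:5  h3:3  h4:3  h5:7  h6:7  h7:2  h8:2  h9:3  h10:3  h11:0  h12:0 → peak 7
Best is R@2, peak 7.

7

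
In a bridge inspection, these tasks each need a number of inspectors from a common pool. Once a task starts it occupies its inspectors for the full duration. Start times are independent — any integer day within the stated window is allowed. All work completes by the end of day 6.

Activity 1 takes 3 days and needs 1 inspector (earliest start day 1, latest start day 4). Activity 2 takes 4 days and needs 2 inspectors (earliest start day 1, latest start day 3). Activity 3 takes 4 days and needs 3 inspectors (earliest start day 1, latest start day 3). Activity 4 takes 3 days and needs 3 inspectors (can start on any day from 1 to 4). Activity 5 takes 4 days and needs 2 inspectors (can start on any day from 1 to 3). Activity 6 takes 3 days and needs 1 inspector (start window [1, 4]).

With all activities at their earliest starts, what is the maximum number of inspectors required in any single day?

12

Early-start schedule: Activity 1@1, Activity 2@1, Activity 3@1, Activity 4@1, Activity 5@1, Activity 6@1.
Load per day: day 1: 12, day 2: 12, day 3: 12, day 4: 7, day 5: 0, day 6: 0.
Peak is 12.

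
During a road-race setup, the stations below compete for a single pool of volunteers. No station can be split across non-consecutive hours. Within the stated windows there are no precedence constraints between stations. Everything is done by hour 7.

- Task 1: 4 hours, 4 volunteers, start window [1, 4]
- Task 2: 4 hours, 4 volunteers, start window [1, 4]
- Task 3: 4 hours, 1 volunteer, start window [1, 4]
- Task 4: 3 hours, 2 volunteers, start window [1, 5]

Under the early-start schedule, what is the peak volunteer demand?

11

Early-start schedule: Task 1@1, Task 2@1, Task 3@1, Task 4@1.
Load per hour: hour 1: 11, hour 2: 11, hour 3: 11, hour 4: 9, hour 5: 0, hour 6: 0, hour 7: 0.
Peak is 11.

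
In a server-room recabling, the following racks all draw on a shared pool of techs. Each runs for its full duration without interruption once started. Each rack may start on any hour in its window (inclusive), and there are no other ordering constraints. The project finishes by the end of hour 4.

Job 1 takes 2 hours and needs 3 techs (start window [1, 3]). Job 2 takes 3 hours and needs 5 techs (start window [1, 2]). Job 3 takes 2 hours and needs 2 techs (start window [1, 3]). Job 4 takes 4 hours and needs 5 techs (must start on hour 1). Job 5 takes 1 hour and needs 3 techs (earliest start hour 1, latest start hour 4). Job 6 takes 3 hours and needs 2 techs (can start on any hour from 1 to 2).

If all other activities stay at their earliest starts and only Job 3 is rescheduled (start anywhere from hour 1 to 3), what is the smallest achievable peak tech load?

18

Job 3@1: h1:20  h2:17  h3:12  h4:5 → peak 20
Job 3@2: h1:18  h2:17  h3:14  h4:5 → peak 18
Job 3@3: h1:18  h2:15  h3:14  h4:7 → peak 18
Best is Job 3@2, peak 18.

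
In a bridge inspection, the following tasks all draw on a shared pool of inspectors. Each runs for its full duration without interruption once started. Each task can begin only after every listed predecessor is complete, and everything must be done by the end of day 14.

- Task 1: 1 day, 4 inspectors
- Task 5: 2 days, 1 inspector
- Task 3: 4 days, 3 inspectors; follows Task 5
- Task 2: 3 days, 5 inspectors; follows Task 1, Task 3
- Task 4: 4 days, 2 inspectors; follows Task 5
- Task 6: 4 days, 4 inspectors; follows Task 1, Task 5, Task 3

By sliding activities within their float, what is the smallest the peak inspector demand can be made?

Early-start (Task 1@1, Task 5@1, Task 3@3, Task 2@7, Task 4@3, Task 6@7) gives peak 9: d1:5  d2:1  d3:5  d4:5  d5:5  d6:5  d7:9  d8:9  d9:9  d10:4  d11:0  d12:0  d13:0  d14:0.
Shift Task 6→10.
Schedule Task 1@1, Task 5@1, Task 3@3, Task 2@7, Task 4@3, Task 6@10: d1:5  d2:1  d3:5  d4:5  d5:5  d6:5  d7:5  d8:5  d9:5  d10:4  d11:4  d12:4  d13:4  d14:0 — peak 5.
Total inspector-days = 57 over 14 days ⇒ peak ≥ ⌈57/14⌉ = 5, so 5 is optimal.

5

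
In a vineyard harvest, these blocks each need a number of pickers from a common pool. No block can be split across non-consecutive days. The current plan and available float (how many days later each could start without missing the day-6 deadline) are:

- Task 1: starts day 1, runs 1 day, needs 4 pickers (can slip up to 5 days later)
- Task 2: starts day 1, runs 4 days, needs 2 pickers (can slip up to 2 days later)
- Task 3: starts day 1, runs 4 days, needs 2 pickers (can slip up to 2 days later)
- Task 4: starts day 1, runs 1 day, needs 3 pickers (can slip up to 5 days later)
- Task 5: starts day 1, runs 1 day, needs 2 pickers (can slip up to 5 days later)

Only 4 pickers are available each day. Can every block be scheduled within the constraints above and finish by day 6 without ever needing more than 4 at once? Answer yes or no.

no

Total picker-days = 25; over 6 days the average is 25/6 > 4, so some day must exceed 4.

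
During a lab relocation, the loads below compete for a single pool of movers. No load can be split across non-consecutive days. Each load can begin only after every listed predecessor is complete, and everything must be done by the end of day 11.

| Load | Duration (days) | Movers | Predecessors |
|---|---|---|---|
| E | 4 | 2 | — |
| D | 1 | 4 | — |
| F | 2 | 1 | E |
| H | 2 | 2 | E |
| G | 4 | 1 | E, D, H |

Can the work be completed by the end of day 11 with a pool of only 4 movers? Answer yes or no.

yes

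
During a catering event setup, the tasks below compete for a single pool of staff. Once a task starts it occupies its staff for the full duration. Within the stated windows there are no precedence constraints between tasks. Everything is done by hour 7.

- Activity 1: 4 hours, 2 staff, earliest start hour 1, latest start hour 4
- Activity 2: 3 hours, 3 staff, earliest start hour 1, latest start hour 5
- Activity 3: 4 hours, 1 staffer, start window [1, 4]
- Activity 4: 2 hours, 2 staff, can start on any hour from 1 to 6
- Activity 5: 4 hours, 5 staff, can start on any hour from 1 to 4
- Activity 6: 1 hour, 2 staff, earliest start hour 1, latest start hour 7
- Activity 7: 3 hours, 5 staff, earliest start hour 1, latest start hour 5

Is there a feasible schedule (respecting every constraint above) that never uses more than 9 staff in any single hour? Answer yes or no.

Schedule Activity 1@1, Activity 2@5, Activity 3@4, Activity 4@1, Activity 5@1, Activity 6@3, Activity 7@5: h1:9  h2:9  h3:9  h4:8  h5:9  h6:9  h7:9 — peak 9 ≤ 9.

yes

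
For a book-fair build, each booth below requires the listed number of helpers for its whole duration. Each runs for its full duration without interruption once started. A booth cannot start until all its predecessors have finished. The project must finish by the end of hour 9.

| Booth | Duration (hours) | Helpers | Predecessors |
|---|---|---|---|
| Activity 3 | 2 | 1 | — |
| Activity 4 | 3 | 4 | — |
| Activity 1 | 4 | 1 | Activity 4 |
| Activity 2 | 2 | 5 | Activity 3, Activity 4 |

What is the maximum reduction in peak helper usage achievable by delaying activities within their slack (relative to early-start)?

Early-start peak: h1:5  h2:5  h3:4  h4:6  h5:6  h6:1  h7:1  h8:0  h9:0 ⇒ 6.
Leveled (Activity 3@1, Activity 4@1, Activity 1@4, Activity 2@8): h1:5  h2:5  h3:4  h4:1  h5:1  h6:1  h7:1  h8:5  h9:5 ⇒ 5.
Reduction 6 − 5 = 1.

1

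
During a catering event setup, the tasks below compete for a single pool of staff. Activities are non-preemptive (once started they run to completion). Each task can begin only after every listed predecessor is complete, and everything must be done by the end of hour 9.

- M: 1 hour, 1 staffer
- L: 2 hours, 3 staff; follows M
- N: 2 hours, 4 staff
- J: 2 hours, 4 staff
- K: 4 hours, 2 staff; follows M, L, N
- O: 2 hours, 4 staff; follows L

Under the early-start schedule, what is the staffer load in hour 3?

3

At early start, hour 3 has: L.
Demand: 3 = 3.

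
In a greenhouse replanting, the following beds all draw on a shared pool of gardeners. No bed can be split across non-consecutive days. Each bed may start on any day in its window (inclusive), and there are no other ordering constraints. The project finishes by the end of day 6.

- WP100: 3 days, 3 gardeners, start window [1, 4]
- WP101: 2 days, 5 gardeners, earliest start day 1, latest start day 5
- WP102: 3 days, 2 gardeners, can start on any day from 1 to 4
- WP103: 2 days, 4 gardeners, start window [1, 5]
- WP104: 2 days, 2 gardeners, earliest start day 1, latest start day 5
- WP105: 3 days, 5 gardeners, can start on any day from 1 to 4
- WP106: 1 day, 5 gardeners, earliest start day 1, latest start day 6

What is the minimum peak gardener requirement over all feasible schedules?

Early-start (WP100@1, WP101@1, WP102@1, WP103@1, WP104@1, WP105@1, WP106@1) gives peak 26: d1:26  d2:21  d3:10  d4:0  d5:0  d6:0.
Shift WP103→3, WP104→3, WP105→4, WP106→5.
Schedule WP100@1, WP101@1, WP102@1, WP103@3, WP104@3, WP105@4, WP106@5: d1:10  d2:10  d3:11  d4:11  d5:10  d6:5 — peak 11.

11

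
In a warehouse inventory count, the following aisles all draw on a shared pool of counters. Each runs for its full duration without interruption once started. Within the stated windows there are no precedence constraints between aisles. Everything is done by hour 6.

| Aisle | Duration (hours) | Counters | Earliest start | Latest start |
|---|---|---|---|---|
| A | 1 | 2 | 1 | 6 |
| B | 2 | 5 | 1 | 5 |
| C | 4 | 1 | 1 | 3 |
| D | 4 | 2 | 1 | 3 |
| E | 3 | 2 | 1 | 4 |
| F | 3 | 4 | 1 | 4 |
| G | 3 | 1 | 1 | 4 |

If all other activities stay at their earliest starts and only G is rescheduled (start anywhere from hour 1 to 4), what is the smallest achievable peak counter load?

16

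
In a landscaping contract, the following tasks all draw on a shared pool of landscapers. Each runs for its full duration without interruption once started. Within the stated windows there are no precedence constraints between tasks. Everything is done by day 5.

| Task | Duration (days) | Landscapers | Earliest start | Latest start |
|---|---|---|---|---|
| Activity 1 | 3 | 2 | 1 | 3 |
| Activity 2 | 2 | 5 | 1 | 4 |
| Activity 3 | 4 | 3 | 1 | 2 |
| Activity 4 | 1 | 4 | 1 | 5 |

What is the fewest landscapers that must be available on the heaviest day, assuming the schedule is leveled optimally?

8

Early-start (Activity 1@1, Activity 2@1, Activity 3@1, Activity 4@1) gives peak 14: d1:14  d2:10  d3:5  d4:3  d5:0.
Shift Activity 2→4, Activity 3→2.
Schedule Activity 1@1, Activity 2@4, Activity 3@2, Activity 4@1: d1:6  d2:5  d3:5  d4:8  d5:8 — peak 8.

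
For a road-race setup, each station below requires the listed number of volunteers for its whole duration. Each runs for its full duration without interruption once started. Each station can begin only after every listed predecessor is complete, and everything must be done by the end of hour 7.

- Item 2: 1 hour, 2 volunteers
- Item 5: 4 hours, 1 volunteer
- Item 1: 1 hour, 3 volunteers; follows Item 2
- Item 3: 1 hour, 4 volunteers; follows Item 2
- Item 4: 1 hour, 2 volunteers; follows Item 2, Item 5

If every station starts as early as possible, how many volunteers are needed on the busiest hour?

Early-start schedule: Item 2@1, Item 5@1, Item 1@2, Item 3@2, Item 4@5.
Load per hour: hour 1: 3, hour 2: 8, hour 3: 1, hour 4: 1, hour 5: 2, hour 6: 0, hour 7: 0.
Peak is 8.

8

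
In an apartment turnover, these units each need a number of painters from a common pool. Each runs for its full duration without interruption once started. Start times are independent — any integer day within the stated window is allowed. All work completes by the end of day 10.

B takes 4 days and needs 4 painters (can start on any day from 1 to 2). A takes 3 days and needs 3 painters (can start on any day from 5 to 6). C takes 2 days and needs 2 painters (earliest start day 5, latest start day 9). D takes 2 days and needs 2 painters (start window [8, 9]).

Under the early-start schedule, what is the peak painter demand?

5

Early-start schedule: B@1, A@5, C@5, D@8.
Load per day: day 1: 4, day 2: 4, day 3: 4, day 4: 4, day 5: 5, day 6: 5, day 7: 3, day 8: 2, day 9: 2, day 10: 0.
Peak is 5.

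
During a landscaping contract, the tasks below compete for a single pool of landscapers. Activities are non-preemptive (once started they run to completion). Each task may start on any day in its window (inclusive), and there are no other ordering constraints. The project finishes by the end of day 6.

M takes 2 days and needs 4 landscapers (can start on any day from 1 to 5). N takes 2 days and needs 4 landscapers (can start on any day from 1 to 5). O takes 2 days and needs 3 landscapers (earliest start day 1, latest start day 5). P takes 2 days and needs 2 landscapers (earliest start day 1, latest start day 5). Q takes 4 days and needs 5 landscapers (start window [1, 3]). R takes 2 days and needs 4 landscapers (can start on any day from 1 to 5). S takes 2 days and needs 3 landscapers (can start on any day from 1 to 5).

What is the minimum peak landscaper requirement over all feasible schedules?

11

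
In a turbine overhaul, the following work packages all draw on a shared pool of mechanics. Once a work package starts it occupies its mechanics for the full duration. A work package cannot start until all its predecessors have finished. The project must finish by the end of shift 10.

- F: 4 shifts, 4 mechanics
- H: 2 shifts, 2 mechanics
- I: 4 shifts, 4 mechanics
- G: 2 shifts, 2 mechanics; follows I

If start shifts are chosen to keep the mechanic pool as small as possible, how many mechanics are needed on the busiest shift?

Early-start (F@1, H@1, I@1, G@5) gives peak 10: s1:10  s2:10  s3:8  s4:8  s5:2  s6:2  s7:0  s8:0  s9:0  s10:0.
Shift H→9, I→5, G→9.
Schedule F@1, H@9, I@5, G@9: s1:4  s2:4  s3:4  s4:4  s5:4  s6:4  s7:4  s8:4  s9:4  s10:4 — peak 4.
Total mechanic-shifts = 40 over 10 shifts ⇒ peak ≥ ⌈40/10⌉ = 4, so 4 is optimal.

4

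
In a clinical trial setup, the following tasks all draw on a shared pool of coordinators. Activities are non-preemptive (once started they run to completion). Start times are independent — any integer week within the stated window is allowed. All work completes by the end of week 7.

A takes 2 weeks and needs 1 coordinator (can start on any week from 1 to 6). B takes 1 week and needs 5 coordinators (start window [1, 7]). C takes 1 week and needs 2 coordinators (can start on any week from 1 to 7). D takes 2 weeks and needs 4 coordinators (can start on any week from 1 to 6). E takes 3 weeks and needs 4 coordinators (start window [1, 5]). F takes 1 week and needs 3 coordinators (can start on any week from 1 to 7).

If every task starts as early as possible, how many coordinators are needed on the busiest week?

19

Early-start schedule: A@1, B@1, C@1, D@1, E@1, F@1.
Load per week: week 1: 19, week 2: 9, week 3: 4, week 4: 0, week 5: 0, week 6: 0, week 7: 0.
Peak is 19.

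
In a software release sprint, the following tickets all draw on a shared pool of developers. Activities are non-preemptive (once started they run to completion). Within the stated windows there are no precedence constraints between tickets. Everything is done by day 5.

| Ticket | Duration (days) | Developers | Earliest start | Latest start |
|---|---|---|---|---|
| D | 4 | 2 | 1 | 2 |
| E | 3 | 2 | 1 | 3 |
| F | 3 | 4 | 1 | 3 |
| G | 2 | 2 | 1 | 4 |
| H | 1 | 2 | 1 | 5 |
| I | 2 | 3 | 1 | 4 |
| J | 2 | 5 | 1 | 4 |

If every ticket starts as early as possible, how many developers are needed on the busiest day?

Early-start schedule: D@1, E@1, F@1, G@1, H@1, I@1, J@1.
Load per day: day 1: 20, day 2: 18, day 3: 8, day 4: 2, day 5: 0.
Peak is 20.

20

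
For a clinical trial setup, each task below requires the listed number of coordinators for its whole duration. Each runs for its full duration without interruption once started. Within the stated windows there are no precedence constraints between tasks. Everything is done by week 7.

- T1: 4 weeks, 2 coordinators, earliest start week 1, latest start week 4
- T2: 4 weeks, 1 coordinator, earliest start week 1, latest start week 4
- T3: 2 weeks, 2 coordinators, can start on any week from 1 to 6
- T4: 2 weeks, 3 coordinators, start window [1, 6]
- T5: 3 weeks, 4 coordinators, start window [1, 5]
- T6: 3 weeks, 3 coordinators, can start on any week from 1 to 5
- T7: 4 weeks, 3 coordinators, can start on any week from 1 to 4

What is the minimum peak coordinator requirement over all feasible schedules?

8

Early-start (T1@1, T2@1, T3@1, T4@1, T5@1, T6@1, T7@1) gives peak 18: w1:18  w2:18  w3:13  w4:6  w5:0  w6:0  w7:0.
Shift T2→3, T3→3, T5→5, T7→4.
Schedule T1@1, T2@3, T3@3, T4@1, T5@5, T6@1, T7@4: w1:8  w2:8  w3:8  w4:8  w5:8  w6:8  w7:7 — peak 8.
Total coordinator-weeks = 55 over 7 weeks ⇒ peak ≥ ⌈55/7⌉ = 8, so 8 is optimal.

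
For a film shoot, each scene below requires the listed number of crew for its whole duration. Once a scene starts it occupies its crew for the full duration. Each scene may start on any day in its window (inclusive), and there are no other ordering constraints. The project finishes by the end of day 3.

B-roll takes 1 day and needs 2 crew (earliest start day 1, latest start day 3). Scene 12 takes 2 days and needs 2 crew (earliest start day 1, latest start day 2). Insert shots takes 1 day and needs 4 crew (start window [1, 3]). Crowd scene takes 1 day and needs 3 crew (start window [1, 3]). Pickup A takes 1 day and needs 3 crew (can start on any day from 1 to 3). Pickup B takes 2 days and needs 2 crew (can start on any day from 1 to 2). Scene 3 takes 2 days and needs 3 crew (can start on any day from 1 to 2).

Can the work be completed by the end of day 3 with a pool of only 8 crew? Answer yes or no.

no

Total crew member-days = 26; over 3 days the average is 26/3 > 8, so some day must exceed 8.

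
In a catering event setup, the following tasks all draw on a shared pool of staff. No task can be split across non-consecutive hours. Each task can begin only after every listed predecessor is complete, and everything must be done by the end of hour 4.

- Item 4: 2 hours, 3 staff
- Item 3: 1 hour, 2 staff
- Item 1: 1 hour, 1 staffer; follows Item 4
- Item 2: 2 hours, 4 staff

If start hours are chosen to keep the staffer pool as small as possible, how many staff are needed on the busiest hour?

5

Early-start (Item 4@1, Item 3@1, Item 1@3, Item 2@1) gives peak 9: h1:9  h2:7  h3:1  h4:0.
Shift Item 2→3.
Schedule Item 4@1, Item 3@1, Item 1@3, Item 2@3: h1:5  h2:3  h3:5  h4:4 — peak 5.
Total staffer-hours = 17 over 4 hours ⇒ peak ≥ ⌈17/4⌉ = 5, so 5 is optimal.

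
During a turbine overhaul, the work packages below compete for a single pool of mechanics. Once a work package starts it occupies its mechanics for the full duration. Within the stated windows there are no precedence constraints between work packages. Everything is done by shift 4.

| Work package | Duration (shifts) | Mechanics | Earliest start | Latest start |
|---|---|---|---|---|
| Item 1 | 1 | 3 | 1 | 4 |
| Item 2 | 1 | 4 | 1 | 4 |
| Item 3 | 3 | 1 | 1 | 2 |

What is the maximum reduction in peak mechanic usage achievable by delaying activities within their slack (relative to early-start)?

Early-start peak: s1:8  s2:1  s3:1  s4:0 ⇒ 8.
Leveled (Item 1@1, Item 2@4, Item 3@1): s1:4  s2:1  s3:1  s4:4 ⇒ 4.
Reduction 8 − 4 = 4.

4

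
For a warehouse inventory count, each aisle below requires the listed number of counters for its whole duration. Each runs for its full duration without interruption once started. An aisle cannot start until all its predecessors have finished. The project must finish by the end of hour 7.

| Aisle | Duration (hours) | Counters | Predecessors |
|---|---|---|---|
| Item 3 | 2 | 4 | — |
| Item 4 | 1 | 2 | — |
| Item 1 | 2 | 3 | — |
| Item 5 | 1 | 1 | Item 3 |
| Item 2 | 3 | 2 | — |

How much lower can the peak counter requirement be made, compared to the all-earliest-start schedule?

7

Early-start peak: h1:11  h2:9  h3:3  h4:0  h5:0  h6:0  h7:0 ⇒ 11.
Leveled (Item 3@1, Item 4@3, Item 1@6, Item 5@4, Item 2@3): h1:4  h2:4  h3:4  h4:3  h5:2  h6:3  h7:3 ⇒ 4.
Reduction 11 − 4 = 7.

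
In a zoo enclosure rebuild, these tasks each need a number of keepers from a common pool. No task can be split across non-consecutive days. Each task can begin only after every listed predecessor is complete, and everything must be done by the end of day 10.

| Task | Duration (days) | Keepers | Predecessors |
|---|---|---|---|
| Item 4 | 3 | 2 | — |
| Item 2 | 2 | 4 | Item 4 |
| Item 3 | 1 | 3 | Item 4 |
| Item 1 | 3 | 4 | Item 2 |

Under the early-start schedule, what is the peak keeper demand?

7

Early-start schedule: Item 4@1, Item 2@4, Item 3@4, Item 1@6.
Load per day: day 1: 2, day 2: 2, day 3: 2, day 4: 7, day 5: 4, day 6: 4, day 7: 4, day 8: 4, day 9: 0, day 10: 0.
Peak is 7.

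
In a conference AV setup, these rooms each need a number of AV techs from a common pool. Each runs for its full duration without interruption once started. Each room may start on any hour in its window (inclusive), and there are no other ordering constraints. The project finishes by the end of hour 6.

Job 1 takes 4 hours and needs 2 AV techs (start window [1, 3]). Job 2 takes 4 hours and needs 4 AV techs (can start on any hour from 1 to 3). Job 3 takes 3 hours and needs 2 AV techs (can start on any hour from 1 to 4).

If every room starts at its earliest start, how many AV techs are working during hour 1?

8

At early start, hour 1 has: Job 1, Job 2, Job 3.
Demand: 2 + 4 + 2 = 8.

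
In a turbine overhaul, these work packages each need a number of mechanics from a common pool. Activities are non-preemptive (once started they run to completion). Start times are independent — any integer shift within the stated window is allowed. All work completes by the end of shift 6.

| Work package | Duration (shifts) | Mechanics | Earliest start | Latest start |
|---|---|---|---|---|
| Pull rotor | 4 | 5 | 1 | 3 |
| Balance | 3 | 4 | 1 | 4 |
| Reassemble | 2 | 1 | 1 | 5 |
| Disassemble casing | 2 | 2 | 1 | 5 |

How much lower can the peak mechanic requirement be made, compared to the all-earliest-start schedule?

Early-start peak: s1:12  s2:12  s3:9  s4:5  s5:0  s6:0 ⇒ 12.
Leveled (Pull rotor@1, Balance@1, Reassemble@4, Disassemble casing@4): s1:9  s2:9  s3:9  s4:8  s5:3  s6:0 ⇒ 9.
Reduction 12 − 9 = 3.

3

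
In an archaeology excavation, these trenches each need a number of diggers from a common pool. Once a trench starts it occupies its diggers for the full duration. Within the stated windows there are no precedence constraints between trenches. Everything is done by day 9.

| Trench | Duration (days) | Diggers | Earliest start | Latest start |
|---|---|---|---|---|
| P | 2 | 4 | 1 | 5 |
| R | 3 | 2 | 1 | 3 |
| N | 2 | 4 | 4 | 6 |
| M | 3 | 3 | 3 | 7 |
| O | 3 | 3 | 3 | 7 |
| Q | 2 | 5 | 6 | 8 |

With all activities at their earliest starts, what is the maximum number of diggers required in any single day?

10

Early-start schedule: P@1, R@1, N@4, M@3, O@3, Q@6.
Load per day: day 1: 6, day 2: 6, day 3: 8, day 4: 10, day 5: 10, day 6: 5, day 7: 5, day 8: 0, day 9: 0.
Peak is 10.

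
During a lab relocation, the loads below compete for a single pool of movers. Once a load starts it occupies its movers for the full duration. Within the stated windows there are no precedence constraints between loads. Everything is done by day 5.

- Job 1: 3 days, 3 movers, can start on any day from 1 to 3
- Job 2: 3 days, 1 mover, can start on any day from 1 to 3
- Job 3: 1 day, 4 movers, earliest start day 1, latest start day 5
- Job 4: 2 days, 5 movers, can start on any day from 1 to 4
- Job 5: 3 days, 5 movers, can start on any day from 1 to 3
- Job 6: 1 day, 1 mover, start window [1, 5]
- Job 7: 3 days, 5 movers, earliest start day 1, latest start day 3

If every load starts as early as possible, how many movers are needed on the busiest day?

24

Early-start schedule: Job 1@1, Job 2@1, Job 3@1, Job 4@1, Job 5@1, Job 6@1, Job 7@1.
Load per day: day 1: 24, day 2: 19, day 3: 14, day 4: 0, day 5: 0.
Peak is 24.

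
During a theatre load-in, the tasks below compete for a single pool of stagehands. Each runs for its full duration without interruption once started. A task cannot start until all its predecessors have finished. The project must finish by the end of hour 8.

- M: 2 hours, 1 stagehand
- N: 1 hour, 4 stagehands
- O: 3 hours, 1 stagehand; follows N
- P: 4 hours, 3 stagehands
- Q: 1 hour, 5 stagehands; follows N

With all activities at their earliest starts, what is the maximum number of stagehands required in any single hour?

Early-start schedule: M@1, N@1, O@2, P@1, Q@2.
Load per hour: hour 1: 8, hour 2: 10, hour 3: 4, hour 4: 4, hour 5: 0, hour 6: 0, hour 7: 0, hour 8: 0.
Peak is 10.

10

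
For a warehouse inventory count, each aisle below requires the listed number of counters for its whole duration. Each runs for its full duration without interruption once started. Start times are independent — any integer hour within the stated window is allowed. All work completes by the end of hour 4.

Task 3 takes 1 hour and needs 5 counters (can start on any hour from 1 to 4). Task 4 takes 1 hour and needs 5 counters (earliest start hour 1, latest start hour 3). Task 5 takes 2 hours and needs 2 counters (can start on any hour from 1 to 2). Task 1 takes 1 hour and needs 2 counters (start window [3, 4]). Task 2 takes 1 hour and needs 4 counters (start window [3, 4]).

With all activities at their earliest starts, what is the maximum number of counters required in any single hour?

12

Early-start schedule: Task 3@1, Task 4@1, Task 5@1, Task 1@3, Task 2@3.
Load per hour: hour 1: 12, hour 2: 2, hour 3: 6, hour 4: 0.
Peak is 12.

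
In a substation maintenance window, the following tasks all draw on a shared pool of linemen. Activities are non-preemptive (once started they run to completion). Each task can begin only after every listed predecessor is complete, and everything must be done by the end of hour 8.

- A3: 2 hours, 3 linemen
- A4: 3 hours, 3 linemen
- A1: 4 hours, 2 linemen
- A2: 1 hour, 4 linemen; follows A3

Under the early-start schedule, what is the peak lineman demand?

Early-start schedule: A3@1, A4@1, A1@1, A2@3.
Load per hour: hour 1: 8, hour 2: 8, hour 3: 9, hour 4: 2, hour 5: 0, hour 6: 0, hour 7: 0, hour 8: 0.
Peak is 9.

9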